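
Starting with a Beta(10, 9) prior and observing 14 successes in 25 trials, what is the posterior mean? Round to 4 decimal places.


Posterior parameters: alpha = 10 + 14 = 24
beta = 9 + 11 = 20
Posterior mean = alpha / (alpha + beta) = 24 / 44
= 0.5455

0.5455


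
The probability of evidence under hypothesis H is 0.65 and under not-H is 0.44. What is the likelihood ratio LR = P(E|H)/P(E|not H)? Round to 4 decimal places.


LR = 0.65 / 0.44
= 1.4773

1.4773


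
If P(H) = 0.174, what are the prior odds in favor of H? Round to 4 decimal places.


Prior odds = P(H) / (1 - P(H))
= 0.174 / 0.826
= 0.2107

0.2107


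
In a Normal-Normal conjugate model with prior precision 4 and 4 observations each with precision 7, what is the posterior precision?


Posterior precision = prior precision + n * observation precision
= 4 + 4 * 7
= 4 + 28 = 32

32


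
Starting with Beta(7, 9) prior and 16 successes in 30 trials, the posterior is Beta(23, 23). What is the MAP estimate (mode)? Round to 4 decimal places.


The mode of Beta(a, b) when a > 1 and b > 1 is (a-1)/(a+b-2)
= (23 - 1) / (23 + 23 - 2)
= 22 / 44
= 0.5

0.5


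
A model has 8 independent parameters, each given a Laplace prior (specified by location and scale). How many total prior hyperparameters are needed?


Each Laplace prior needs 2 hyperparameters (location and scale).
Total = 2 * 8 = 16

16


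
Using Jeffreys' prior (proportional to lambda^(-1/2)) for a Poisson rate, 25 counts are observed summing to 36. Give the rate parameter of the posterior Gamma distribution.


Conjugate update: Gamma(prior_shape + S, prior_rate + n).
Prior shape = 0.5, prior rate = 0.
Posterior rate = 0 + n = 25

25.0


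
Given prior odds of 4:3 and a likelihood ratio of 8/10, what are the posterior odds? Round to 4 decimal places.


Posterior odds = prior odds * LR
Prior odds = 4/3 = 1.3333
LR = 8/10 = 0.8
Posterior odds = 1.3333 * 0.8 = 1.0667

1.0667


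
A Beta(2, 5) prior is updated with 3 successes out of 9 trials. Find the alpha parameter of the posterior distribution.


In the Beta-Binomial conjugate update:
alpha_post = alpha_prior + successes
= 2 + 3
= 5

5


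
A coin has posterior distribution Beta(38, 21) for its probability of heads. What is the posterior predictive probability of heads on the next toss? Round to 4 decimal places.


Posterior predictive = E[theta] = alpha/(alpha+beta)
= 38/59
= 0.6441

0.6441


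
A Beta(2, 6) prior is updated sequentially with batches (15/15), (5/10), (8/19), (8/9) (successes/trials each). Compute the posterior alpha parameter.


Sequential conjugate updating is equivalent to a single batch update.
Total successes across all batches = 36
alpha_posterior = alpha_prior + total_successes = 2 + 36
= 38

38


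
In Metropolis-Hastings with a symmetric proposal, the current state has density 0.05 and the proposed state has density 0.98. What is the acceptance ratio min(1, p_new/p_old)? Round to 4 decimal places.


Ratio = p_new / p_old = 0.98 / 0.05 = 19.6
Acceptance = min(1, 19.6) = 1.0

1.0


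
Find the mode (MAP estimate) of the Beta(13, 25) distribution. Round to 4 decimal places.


For Beta(a,b) with a,b > 1:
Mode = (a-1)/(a+b-2) = (13-1)/(38-2)
= 12/36 = 0.3333

0.3333


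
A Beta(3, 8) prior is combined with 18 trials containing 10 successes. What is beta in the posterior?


In conjugate updating:
beta_posterior = beta_prior + (n - k)
= 8 + (18 - 10)
= 8 + 8 = 16

16


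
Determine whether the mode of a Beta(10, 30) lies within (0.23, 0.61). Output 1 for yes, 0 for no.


First find the mode: (a-1)/(a+b-2) = 0.2368
Is 0.2368 in (0.23, 0.61)? 1

1


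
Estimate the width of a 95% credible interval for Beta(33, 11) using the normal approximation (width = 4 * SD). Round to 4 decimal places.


For Beta(a,b): Var = ab/((a+b)^2(a+b+1))
Var = 0.0042, SD = 0.0645
Approximate 95% CI width = 4 * 0.0645 = 0.2582

0.2582


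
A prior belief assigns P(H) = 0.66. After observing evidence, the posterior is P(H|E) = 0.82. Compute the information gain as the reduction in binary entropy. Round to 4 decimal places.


H(prior) = -0.66*log2(0.66) - 0.34*log2(0.34)
= 0.9248
H(post) = -0.82*log2(0.82) - 0.18*log2(0.18)
= 0.6801
IG = 0.9248 - 0.6801 = 0.2447

0.2447


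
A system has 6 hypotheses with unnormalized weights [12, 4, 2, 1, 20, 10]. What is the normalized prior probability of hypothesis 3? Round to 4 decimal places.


The normalized prior is the weight divided by the total.
Total weight = 49
P(H3) = 2 / 49 = 0.0408

0.0408


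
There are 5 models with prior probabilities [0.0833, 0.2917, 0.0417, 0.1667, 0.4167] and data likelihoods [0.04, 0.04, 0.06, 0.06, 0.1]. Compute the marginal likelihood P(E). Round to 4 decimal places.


P(E) = sum over models of P(M_i) * P(E|M_i)
= 0.0833*0.04 + 0.2917*0.04 + 0.0417*0.06 + 0.1667*0.06 + 0.4167*0.1
= 0.0692

0.0692


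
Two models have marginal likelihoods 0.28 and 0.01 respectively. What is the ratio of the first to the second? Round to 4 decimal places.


Evidence ratio = 0.28 / 0.01
= 28.0

28.0


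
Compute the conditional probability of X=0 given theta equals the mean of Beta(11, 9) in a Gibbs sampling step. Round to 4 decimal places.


Mean of Beta(11, 9) = 0.55
P(X=0 | theta=0.55) = 0.45

0.45


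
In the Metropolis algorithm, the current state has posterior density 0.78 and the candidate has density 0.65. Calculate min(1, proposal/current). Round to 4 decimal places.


Ratio = 0.65/0.78 = 0.8333
Acceptance probability = min(1, 0.8333)
= 0.8333

0.8333


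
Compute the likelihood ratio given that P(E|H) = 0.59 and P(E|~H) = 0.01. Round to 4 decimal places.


LR = P(E|H) / P(E|~H)
= 0.59 / 0.01 = 59.0

59.0


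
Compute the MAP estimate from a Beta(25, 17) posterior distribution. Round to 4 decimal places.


MAP = mode of Beta distribution
= (alpha - 1)/(alpha + beta - 2)
= (25-1)/(25+17-2)
= 24/40 = 0.6

0.6


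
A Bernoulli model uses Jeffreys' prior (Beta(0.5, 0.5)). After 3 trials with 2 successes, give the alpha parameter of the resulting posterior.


Posterior = Beta(prior_alpha + successes, prior_beta + failures)
= Beta(0.5 + 2, 0.5 + 1)
Posterior alpha = 0.5 + k = 0.5 + 2 = 2.5

2.5


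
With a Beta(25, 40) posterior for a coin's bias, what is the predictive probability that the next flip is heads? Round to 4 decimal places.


The predictive probability equals the posterior mean.
P(next = heads) = alpha / (alpha + beta)
= 25 / 65 = 0.3846

0.3846


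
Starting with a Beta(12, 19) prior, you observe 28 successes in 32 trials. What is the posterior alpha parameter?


For a Beta-Binomial conjugate model:
Posterior alpha = prior alpha + number of successes
= 12 + 28 = 40

40


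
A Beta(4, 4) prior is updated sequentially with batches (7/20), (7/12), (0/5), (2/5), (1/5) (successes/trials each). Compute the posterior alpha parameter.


Sequential conjugate updating is equivalent to a single batch update.
Total successes across all batches = 17
alpha_posterior = alpha_prior + total_successes = 4 + 17
= 21

21


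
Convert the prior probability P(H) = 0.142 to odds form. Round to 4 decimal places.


P(not H) = 1 - 0.142 = 0.858
Odds = 0.142 / 0.858 = 0.1655

0.1655


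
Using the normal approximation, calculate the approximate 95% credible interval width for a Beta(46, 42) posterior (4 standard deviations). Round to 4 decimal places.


Var(Beta) = 46*42/(88^2 * 89) = 0.0028
SD = 0.0529
Width ~ 4*SD = 0.2118

0.2118


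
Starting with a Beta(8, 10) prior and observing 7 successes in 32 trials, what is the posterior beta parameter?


Posterior beta = prior beta + failures
Failures = 32 - 7 = 25
beta_post = 10 + 25 = 35

35


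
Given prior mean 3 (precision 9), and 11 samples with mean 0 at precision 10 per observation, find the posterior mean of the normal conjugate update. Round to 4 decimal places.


The posterior mean is a precision-weighted average of prior and data.
Post. prec. = 9 + 110 = 119
Post. mean = (27 + 0)/119 = 27/119 = 0.2269

0.2269


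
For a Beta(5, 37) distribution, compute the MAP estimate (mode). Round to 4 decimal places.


MAP = mode = (a-1)/(a+b-2)
= (5-1)/(5+37-2)
= 4/40 = 0.1

0.1


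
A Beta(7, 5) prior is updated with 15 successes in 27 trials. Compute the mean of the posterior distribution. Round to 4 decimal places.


After update: Beta(22, 17)
Mean = 22 / (22 + 17) = 22 / 39
= 0.5641

0.5641


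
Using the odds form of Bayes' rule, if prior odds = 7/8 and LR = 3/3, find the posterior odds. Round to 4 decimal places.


Bayes' rule in odds form: posterior odds = prior odds * LR
= (7 * 3) / (8 * 3)
= 21/24 = 0.875

0.875


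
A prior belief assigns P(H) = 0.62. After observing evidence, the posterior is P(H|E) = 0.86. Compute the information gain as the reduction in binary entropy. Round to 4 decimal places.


H(prior) = -0.62*log2(0.62) - 0.38*log2(0.38)
= 0.958
H(post) = -0.86*log2(0.86) - 0.14*log2(0.14)
= 0.5842
IG = 0.958 - 0.5842 = 0.3738

0.3738


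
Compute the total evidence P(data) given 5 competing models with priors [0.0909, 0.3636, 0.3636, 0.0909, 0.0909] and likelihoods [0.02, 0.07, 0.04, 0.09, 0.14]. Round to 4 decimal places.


Marginal likelihood = sum P(model_i) * P(data|model_i)
Model 1: 0.0909 * 0.02 = 0.0018
Model 2: 0.3636 * 0.07 = 0.0255
Model 3: 0.3636 * 0.04 = 0.0145
Model 4: 0.0909 * 0.09 = 0.0082
Model 5: 0.0909 * 0.14 = 0.0127
Total = 0.0627

0.0627


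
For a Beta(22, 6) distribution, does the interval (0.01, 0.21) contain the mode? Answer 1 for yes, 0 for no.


Mode of Beta(a,b) = (a-1)/(a+b-2)
= (22-1)/(22+6-2) = 0.8077
Check: 0.01 <= 0.8077 <= 0.21?
Result: 0

0


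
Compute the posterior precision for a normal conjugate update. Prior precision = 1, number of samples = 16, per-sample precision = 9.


tau_post = tau_0 + n * tau
= 1 + 16 * 9 = 145

145


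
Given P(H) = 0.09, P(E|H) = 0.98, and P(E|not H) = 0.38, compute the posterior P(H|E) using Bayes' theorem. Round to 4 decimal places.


By Bayes' theorem: P(H|E) = P(E|H)*P(H) / P(E)
P(E) = P(E|H)*P(H) + P(E|not H)*P(not H)
P(E) = 0.98*0.09 + 0.38*0.91 = 0.434
P(H|E) = 0.98*0.09 / 0.434 = 0.2032

0.2032


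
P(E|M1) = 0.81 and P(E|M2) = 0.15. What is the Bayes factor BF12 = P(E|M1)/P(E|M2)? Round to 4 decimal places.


Bayes factor BF12 = P(E|M1) / P(E|M2)
= 0.81 / 0.15
= 5.4

5.4


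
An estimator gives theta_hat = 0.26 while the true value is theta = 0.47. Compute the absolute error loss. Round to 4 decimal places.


The absolute error loss is |theta_hat - theta|
= |0.26 - 0.47|
= 0.21

0.21


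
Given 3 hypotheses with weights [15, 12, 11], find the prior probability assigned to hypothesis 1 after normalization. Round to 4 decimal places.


To normalize, divide each weight by the sum of all weights.
Sum = 38
Prior(H1) = 15/38 = 0.3947

0.3947


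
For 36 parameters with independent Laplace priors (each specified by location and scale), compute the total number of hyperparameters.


A Laplace prior has 2 hyperparameters per parameter.
Total = 36 * 2 = 72

72


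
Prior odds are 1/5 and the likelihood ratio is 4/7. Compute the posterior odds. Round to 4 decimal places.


Posterior odds = prior odds * likelihood ratio
= (1/5) * (4/7)
= 4 / 35
= 0.1143

0.1143


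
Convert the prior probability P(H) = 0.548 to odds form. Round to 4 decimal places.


P(not H) = 1 - 0.548 = 0.452
Odds = 0.548 / 0.452 = 1.2124

1.2124


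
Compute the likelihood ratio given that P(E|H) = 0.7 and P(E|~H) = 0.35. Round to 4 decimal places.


LR = P(E|H) / P(E|~H)
= 0.7 / 0.35 = 2.0

2.0


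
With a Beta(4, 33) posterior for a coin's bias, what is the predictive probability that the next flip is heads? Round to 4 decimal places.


The predictive probability equals the posterior mean.
P(next = heads) = alpha / (alpha + beta)
= 4 / 37 = 0.1081

0.1081


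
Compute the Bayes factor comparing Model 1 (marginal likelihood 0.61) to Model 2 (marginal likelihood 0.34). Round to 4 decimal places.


BF12 = marginal likelihood of M1 / marginal likelihood of M2
= 0.61/0.34
= 1.7941

1.7941


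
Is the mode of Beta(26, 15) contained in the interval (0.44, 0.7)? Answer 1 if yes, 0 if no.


Mode = (a-1)/(a+b-2) = 25/39 = 0.641
Interval: (0.44, 0.7)
Contains mode? 1

1


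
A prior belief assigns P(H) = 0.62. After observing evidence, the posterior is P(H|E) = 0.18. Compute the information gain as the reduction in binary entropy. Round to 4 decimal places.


H(prior) = -0.62*log2(0.62) - 0.38*log2(0.38)
= 0.958
H(post) = -0.18*log2(0.18) - 0.82*log2(0.82)
= 0.6801
IG = 0.958 - 0.6801 = 0.278

0.278


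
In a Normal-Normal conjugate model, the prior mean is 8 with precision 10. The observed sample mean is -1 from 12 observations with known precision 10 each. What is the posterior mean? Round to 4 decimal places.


Posterior precision = tau0 + n*tau = 10 + 12*10 = 130
Posterior mean = (tau0*mu0 + n*tau*xbar) / posterior_precision
= (10*8 + 12*10*-1) / 130
= -40 / 130 = -0.3077

-0.3077


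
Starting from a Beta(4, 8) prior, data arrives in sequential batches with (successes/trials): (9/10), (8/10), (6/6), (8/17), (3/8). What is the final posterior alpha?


In sequential Bayesian updating, we sum all successes.
Total successes = 34
Final alpha = 4 + 34 = 38

38


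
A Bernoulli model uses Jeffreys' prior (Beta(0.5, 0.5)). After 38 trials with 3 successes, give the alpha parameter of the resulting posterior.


Posterior = Beta(prior_alpha + successes, prior_beta + failures)
= Beta(0.5 + 3, 0.5 + 35)
Posterior alpha = 0.5 + k = 0.5 + 3 = 3.5

3.5


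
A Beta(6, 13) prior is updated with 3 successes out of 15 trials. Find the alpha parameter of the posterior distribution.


In the Beta-Binomial conjugate update:
alpha_post = alpha_prior + successes
= 6 + 3
= 9

9


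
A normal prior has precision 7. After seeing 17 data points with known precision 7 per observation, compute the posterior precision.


In the conjugate normal model, precisions add:
tau_posterior = tau_prior + n * tau_data
= 7 + 17*7 = 126

126


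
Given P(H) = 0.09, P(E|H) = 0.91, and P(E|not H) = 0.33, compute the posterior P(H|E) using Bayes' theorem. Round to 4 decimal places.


By Bayes' theorem: P(H|E) = P(E|H)*P(H) / P(E)
P(E) = P(E|H)*P(H) + P(E|not H)*P(not H)
P(E) = 0.91*0.09 + 0.33*0.91 = 0.3822
P(H|E) = 0.91*0.09 / 0.3822 = 0.2143

0.2143


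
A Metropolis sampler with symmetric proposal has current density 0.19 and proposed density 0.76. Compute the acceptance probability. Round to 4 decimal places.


For symmetric proposals, acceptance = min(1, pi(x*)/pi(x))
= min(1, 0.76/0.19)
= min(1, 4.0) = 1.0

1.0


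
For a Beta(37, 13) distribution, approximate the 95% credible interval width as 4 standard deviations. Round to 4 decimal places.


Variance of Beta(a,b) = ab / ((a+b)^2 * (a+b+1))
= 37*13 / ((50)^2 * 51)
= 0.0038
SD = sqrt(0.0038) = 0.0614
Width = 4 * SD = 0.2457

0.2457


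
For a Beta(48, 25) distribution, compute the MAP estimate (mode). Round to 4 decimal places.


MAP = mode = (a-1)/(a+b-2)
= (48-1)/(48+25-2)
= 47/71 = 0.662

0.662


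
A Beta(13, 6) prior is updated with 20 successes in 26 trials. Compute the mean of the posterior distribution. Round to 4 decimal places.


After update: Beta(33, 12)
Mean = 33 / (33 + 12) = 33 / 45
= 0.7333

0.7333


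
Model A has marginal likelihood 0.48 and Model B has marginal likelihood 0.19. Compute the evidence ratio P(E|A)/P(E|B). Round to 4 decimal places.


Evidence ratio = P(E|A) / P(E|B)
= 0.48 / 0.19
= 2.5263

2.5263


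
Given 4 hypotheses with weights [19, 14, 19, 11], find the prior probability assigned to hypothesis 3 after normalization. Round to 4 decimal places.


To normalize, divide each weight by the sum of all weights.
Sum = 63
Prior(H3) = 19/63 = 0.3016

0.3016


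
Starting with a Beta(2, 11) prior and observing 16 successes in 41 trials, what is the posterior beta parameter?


Posterior beta = prior beta + failures
Failures = 41 - 16 = 25
beta_post = 11 + 25 = 36

36


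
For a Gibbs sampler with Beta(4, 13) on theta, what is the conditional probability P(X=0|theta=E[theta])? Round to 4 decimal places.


E[theta] = 4/(4+13) = 0.2353
P(X=0|theta) = 1 - theta = 0.7647

0.7647


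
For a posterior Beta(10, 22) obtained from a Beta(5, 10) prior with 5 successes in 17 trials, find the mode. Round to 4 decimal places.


Mode = (alpha - 1) / (alpha + beta - 2)
= 9 / 30
= 0.3

0.3


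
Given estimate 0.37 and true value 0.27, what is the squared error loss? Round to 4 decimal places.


Squared error = (estimate - true)^2
Difference = 0.1
Loss = 0.1^2 = 0.01

0.01


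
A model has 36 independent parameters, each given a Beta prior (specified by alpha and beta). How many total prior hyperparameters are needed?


Each Beta prior needs 2 hyperparameters (alpha and beta).
Total = 2 * 36 = 72

72


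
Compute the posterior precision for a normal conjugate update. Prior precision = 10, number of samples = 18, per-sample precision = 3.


tau_post = tau_0 + n * tau
= 10 + 18 * 3 = 64

64


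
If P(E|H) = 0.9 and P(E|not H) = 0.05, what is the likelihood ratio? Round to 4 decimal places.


Likelihood ratio = P(E|H) / P(E|not H)
= 0.9 / 0.05
= 18.0

18.0


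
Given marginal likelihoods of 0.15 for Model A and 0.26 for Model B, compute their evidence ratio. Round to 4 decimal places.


Ratio = ML(A) / ML(B) = 0.15/0.26
= 0.5769

0.5769


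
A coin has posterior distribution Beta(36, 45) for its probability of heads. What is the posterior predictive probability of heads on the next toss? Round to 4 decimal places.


Posterior predictive = E[theta] = alpha/(alpha+beta)
= 36/81
= 0.4444

0.4444


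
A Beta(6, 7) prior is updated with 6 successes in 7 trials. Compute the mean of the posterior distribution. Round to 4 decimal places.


After update: Beta(12, 8)
Mean = 12 / (12 + 8) = 12 / 20
= 0.6

0.6


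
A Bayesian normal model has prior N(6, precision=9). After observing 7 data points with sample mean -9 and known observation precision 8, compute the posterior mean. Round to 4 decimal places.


Posterior mean = (prior_precision * prior_mean + n * data_precision * data_mean) / (prior_precision + n * data_precision)
Numerator = 9*6 + 7*8*-9 = -450
Denominator = 9 + 7*8 = 65
Posterior mean = -6.9231

-6.9231


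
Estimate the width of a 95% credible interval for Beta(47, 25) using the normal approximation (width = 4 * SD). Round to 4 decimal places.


For Beta(a,b): Var = ab/((a+b)^2(a+b+1))
Var = 0.0031, SD = 0.0557
Approximate 95% CI width = 4 * 0.0557 = 0.2229

0.2229


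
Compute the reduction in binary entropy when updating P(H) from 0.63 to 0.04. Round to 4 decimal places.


H_before = -p*log2(p) - (1-p)*log2(1-p) for p=0.63: 0.9507
H_after for p=0.04: 0.2423
Reduction = 0.9507 - 0.2423 = 0.7084

0.7084


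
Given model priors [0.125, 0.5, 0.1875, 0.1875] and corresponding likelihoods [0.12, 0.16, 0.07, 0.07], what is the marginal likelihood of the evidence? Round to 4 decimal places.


P(E) = sum_i P(M_i) P(E|M_i)
= 0.015 + 0.08 + 0.0131 + 0.0131
= 0.1212

0.1212


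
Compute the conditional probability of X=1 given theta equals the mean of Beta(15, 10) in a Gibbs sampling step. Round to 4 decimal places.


Mean of Beta(15, 10) = 0.6
P(X=1 | theta=0.6) = 0.6

0.6


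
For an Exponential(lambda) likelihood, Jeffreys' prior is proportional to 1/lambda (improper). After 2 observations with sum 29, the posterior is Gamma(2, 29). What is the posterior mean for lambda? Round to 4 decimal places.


Posterior = Gamma(n, sum_x) = Gamma(2, 29)
Posterior mean = shape/rate = 2/29
= 0.069

0.069


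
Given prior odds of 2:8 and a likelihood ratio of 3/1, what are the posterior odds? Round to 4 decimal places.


Posterior odds = prior odds * LR
Prior odds = 2/8 = 0.25
LR = 3/1 = 3.0
Posterior odds = 0.25 * 3.0 = 0.75

0.75


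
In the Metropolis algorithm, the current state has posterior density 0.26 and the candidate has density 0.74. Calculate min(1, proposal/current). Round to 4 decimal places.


Ratio = 0.74/0.26 = 2.8462
Acceptance probability = min(1, 2.8462)
= 1.0

1.0


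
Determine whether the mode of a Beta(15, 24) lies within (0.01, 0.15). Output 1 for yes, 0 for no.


First find the mode: (a-1)/(a+b-2) = 0.3784
Is 0.3784 in (0.01, 0.15)? 0

0


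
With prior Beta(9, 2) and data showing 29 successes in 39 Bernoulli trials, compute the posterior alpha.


Conjugate update: alpha_posterior = alpha_prior + k
= 9 + 29 = 38

38


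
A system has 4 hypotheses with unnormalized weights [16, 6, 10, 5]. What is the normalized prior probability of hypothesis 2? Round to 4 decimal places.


The normalized prior is the weight divided by the total.
Total weight = 37
P(H2) = 6 / 37 = 0.1622

0.1622


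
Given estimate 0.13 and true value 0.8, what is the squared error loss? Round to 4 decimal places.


Squared error = (estimate - true)^2
Difference = -0.67
Loss = -0.67^2 = 0.4489

0.4489


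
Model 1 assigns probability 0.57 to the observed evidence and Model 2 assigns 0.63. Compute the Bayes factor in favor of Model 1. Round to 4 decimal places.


BF = P(data|M1) / P(data|M2)
= 0.57 / 0.63 = 0.9048

0.9048


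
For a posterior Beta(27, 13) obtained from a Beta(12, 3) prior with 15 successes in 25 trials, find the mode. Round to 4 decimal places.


Mode = (alpha - 1) / (alpha + beta - 2)
= 26 / 38
= 0.6842

0.6842


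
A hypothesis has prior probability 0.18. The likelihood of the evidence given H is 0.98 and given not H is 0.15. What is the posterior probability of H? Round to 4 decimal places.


Using Bayes' theorem:
P(E) = 0.18 * 0.98 + 0.82 * 0.15
P(E) = 0.2994
P(H|E) = (0.18 * 0.98) / 0.2994 = 0.5892

0.5892


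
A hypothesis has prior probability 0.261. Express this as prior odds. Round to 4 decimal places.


Odds = P(H) / P(not H) = 0.261 / 0.739
= 0.3532

0.3532


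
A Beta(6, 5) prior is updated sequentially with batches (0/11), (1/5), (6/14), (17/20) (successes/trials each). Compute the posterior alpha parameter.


Sequential conjugate updating is equivalent to a single batch update.
Total successes across all batches = 24
alpha_posterior = alpha_prior + total_successes = 6 + 24
= 30

30


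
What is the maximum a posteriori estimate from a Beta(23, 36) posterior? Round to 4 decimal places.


The MAP estimate equals the mode of the distribution.
Mode of Beta(a,b) = (a-1)/(a+b-2)
= 22/57
= 0.386

0.386


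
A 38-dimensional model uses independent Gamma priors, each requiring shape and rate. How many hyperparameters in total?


Per parameter: 2 (shape and rate).
Total = 38 * 2 = 76

76


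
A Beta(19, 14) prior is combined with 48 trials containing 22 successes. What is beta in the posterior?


In conjugate updating:
beta_posterior = beta_prior + (n - k)
= 14 + (48 - 22)
= 14 + 26 = 40

40


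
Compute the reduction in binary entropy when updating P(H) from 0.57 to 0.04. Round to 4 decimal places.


H_before = -p*log2(p) - (1-p)*log2(1-p) for p=0.57: 0.9858
H_after for p=0.04: 0.2423
Reduction = 0.9858 - 0.2423 = 0.7435

0.7435


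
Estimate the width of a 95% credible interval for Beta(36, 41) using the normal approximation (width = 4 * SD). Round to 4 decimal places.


For Beta(a,b): Var = ab/((a+b)^2(a+b+1))
Var = 0.0032, SD = 0.0565
Approximate 95% CI width = 4 * 0.0565 = 0.226

0.226


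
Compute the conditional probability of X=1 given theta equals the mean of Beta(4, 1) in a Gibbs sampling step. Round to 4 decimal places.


Mean of Beta(4, 1) = 0.8
P(X=1 | theta=0.8) = 0.8

0.8


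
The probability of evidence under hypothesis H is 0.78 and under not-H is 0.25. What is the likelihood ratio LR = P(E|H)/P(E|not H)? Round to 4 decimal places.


LR = 0.78 / 0.25
= 3.12

3.12


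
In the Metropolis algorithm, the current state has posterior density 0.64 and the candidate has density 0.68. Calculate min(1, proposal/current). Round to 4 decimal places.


Ratio = 0.68/0.64 = 1.0625
Acceptance probability = min(1, 1.0625)
= 1.0

1.0


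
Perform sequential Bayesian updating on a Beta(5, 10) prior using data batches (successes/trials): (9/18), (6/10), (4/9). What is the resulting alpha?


Accumulate successes: 19
Posterior alpha = prior alpha + sum of successes
= 5 + 19 = 24

24


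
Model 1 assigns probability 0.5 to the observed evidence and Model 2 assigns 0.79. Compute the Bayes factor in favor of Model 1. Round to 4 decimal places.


BF = P(data|M1) / P(data|M2)
= 0.5 / 0.79 = 0.6329

0.6329


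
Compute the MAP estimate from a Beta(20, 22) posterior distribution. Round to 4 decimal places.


MAP = mode of Beta distribution
= (alpha - 1)/(alpha + beta - 2)
= (20-1)/(20+22-2)
= 19/40 = 0.475

0.475


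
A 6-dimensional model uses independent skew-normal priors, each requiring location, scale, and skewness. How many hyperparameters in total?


Per parameter: 3 (location, scale, and skewness).
Total = 6 * 3 = 18

18


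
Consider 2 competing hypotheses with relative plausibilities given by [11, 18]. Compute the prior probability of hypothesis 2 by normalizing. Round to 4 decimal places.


Sum of weights = 11 + 18 = 29
Normalized prior for H2 = 18 / 29
= 0.6207

0.6207


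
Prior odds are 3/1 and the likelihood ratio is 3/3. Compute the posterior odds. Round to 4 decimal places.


Posterior odds = prior odds * likelihood ratio
= (3/1) * (3/3)
= 9 / 3
= 3.0

3.0


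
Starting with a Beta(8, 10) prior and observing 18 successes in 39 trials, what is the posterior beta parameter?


Posterior beta = prior beta + failures
Failures = 39 - 18 = 21
beta_post = 10 + 21 = 31

31


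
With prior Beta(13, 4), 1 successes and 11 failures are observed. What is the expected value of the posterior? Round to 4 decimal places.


Posterior = Beta(14, 15)
E[theta] = alpha/(alpha+beta)
= 14/29 = 0.4828

0.4828


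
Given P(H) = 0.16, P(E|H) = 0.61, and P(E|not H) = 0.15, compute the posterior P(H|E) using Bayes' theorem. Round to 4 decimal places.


By Bayes' theorem: P(H|E) = P(E|H)*P(H) / P(E)
P(E) = P(E|H)*P(H) + P(E|not H)*P(not H)
P(E) = 0.61*0.16 + 0.15*0.84 = 0.2236
P(H|E) = 0.61*0.16 / 0.2236 = 0.4365

0.4365


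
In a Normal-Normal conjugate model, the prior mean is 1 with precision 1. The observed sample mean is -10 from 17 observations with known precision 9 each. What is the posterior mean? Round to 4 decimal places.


Posterior precision = tau0 + n*tau = 1 + 17*9 = 154
Posterior mean = (tau0*mu0 + n*tau*xbar) / posterior_precision
= (1*1 + 17*9*-10) / 154
= -1529 / 154 = -9.9286

-9.9286


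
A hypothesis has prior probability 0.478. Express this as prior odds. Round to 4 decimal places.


Odds = P(H) / P(not H) = 0.478 / 0.522
= 0.9157

0.9157


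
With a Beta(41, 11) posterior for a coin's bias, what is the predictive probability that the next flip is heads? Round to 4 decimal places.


The predictive probability equals the posterior mean.
P(next = heads) = alpha / (alpha + beta)
= 41 / 52 = 0.7885

0.7885


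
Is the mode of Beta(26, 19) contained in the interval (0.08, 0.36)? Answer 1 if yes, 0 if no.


Mode = (a-1)/(a+b-2) = 25/43 = 0.5814
Interval: (0.08, 0.36)
Contains mode? 0

0


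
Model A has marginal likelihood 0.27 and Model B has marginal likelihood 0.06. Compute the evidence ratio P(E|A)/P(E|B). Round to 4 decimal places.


Evidence ratio = P(E|A) / P(E|B)
= 0.27 / 0.06
= 4.5

4.5


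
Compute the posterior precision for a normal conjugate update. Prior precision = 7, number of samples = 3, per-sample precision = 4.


tau_post = tau_0 + n * tau
= 7 + 3 * 4 = 19

19


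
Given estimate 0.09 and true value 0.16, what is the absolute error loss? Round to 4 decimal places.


Absolute error = |estimate - true|
= |-0.07| = 0.07

0.07


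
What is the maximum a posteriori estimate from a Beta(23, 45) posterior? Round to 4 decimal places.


The MAP estimate equals the mode of the distribution.
Mode of Beta(a,b) = (a-1)/(a+b-2)
= 22/66
= 0.3333

0.3333


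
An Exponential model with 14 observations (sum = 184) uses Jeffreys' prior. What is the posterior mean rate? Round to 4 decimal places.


Posterior Gamma(14, 184)
E[lambda] = 14/184 = 0.0761

0.0761


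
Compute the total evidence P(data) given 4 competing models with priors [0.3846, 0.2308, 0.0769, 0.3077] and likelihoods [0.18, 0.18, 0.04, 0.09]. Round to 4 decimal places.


Marginal likelihood = sum P(model_i) * P(data|model_i)
Model 1: 0.3846 * 0.18 = 0.0692
Model 2: 0.2308 * 0.18 = 0.0415
Model 3: 0.0769 * 0.04 = 0.0031
Model 4: 0.3077 * 0.09 = 0.0277
Total = 0.1415

0.1415


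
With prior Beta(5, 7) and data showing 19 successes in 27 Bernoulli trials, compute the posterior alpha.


Conjugate update: alpha_posterior = alpha_prior + k
= 5 + 19 = 24

24


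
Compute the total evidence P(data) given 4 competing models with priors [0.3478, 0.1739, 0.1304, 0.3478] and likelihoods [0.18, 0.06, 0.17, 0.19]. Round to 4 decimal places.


Marginal likelihood = sum P(model_i) * P(data|model_i)
Model 1: 0.3478 * 0.18 = 0.0626
Model 2: 0.1739 * 0.06 = 0.0104
Model 3: 0.1304 * 0.17 = 0.0222
Model 4: 0.3478 * 0.19 = 0.0661
Total = 0.1613

0.1613


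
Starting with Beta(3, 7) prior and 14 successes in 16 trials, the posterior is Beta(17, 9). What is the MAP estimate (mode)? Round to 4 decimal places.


The mode of Beta(a, b) when a > 1 and b > 1 is (a-1)/(a+b-2)
= (17 - 1) / (17 + 9 - 2)
= 16 / 24
= 0.6667

0.6667


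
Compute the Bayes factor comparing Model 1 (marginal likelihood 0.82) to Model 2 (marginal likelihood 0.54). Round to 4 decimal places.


BF12 = marginal likelihood of M1 / marginal likelihood of M2
= 0.82/0.54
= 1.5185

1.5185


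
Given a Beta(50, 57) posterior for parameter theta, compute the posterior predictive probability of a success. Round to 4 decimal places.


For a Beta-Bernoulli model, the predictive probability is the mean:
P(success) = 50/(50+57) = 50/107 = 0.4673

0.4673


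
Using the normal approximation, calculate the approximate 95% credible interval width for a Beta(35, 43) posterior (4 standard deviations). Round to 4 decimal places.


Var(Beta) = 35*43/(78^2 * 79) = 0.0031
SD = 0.056
Width ~ 4*SD = 0.2238

0.2238


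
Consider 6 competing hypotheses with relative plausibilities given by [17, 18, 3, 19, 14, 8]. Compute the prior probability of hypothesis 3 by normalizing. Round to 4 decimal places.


Sum of weights = 17 + 18 + 3 + 19 + 14 + 8 = 79
Normalized prior for H3 = 3 / 79
= 0.038

0.038


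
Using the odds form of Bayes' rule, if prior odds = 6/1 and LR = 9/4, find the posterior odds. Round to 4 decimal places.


Bayes' rule in odds form: posterior odds = prior odds * LR
= (6 * 9) / (1 * 4)
= 54/4 = 13.5

13.5


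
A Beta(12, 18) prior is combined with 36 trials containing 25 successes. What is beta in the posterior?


In conjugate updating:
beta_posterior = beta_prior + (n - k)
= 18 + (36 - 25)
= 18 + 11 = 29

29


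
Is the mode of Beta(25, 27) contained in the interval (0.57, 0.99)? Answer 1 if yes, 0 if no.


Mode = (a-1)/(a+b-2) = 24/50 = 0.48
Interval: (0.57, 0.99)
Contains mode? 0

0


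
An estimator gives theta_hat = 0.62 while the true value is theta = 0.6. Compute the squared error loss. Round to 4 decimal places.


The squared error loss is (theta_hat - theta)^2
= (0.62 - 0.6)^2
= (0.02)^2 = 0.0004

0.0004


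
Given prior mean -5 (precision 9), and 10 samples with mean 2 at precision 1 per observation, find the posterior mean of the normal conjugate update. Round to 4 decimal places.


The posterior mean is a precision-weighted average of prior and data.
Post. prec. = 9 + 10 = 19
Post. mean = (-45 + 20)/19 = -25/19 = -1.3158

-1.3158


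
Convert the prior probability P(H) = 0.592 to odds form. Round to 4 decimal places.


P(not H) = 1 - 0.592 = 0.408
Odds = 0.592 / 0.408 = 1.451

1.451


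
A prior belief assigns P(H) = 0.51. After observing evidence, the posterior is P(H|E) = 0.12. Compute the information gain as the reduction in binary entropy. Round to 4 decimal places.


H(prior) = -0.51*log2(0.51) - 0.49*log2(0.49)
= 0.9997
H(post) = -0.12*log2(0.12) - 0.88*log2(0.88)
= 0.5294
IG = 0.9997 - 0.5294 = 0.4704

0.4704


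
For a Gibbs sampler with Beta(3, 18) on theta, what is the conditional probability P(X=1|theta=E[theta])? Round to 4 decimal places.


E[theta] = 3/(3+18) = 0.1429
P(X=1|theta) = theta = 0.1429

0.1429


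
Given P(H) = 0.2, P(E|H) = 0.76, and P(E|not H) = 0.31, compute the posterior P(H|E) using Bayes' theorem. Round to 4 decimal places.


By Bayes' theorem: P(H|E) = P(E|H)*P(H) / P(E)
P(E) = P(E|H)*P(H) + P(E|not H)*P(not H)
P(E) = 0.76*0.2 + 0.31*0.8 = 0.4
P(H|E) = 0.76*0.2 / 0.4 = 0.38

0.38


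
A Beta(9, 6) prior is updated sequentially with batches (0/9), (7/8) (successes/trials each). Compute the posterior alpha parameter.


Sequential conjugate updating is equivalent to a single batch update.
Total successes across all batches = 7
alpha_posterior = alpha_prior + total_successes = 9 + 7
= 16

16


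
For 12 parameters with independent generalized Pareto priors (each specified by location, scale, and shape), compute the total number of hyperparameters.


A generalized Pareto prior has 3 hyperparameters per parameter.
Total = 12 * 3 = 36

36


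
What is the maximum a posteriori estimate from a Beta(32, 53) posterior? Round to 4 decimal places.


The MAP estimate equals the mode of the distribution.
Mode of Beta(a,b) = (a-1)/(a+b-2)
= 31/83
= 0.3735

0.3735


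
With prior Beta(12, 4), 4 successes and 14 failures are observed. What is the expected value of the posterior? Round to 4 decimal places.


Posterior = Beta(16, 18)
E[theta] = alpha/(alpha+beta)
= 16/34 = 0.4706

0.4706


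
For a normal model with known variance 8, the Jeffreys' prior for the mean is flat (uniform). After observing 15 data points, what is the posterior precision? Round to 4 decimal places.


Jeffreys' prior for normal mean (known variance) is flat.
Prior precision = 0.
Posterior precision = prior_prec + n/sigma^2 = 0 + 15/8
= 1.875

1.875


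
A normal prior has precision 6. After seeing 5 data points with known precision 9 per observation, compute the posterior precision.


In the conjugate normal model, precisions add:
tau_posterior = tau_prior + n * tau_data
= 6 + 5*9 = 51

51


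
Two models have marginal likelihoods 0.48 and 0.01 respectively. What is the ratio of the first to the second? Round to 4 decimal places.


Evidence ratio = 0.48 / 0.01
= 48.0

48.0


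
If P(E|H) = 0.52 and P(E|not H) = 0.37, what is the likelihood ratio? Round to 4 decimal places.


Likelihood ratio = P(E|H) / P(E|not H)
= 0.52 / 0.37
= 1.4054

1.4054


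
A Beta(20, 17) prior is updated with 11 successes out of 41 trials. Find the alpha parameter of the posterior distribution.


In the Beta-Binomial conjugate update:
alpha_post = alpha_prior + successes
= 20 + 11
= 31

31


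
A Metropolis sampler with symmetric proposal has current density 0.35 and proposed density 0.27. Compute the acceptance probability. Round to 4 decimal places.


For symmetric proposals, acceptance = min(1, pi(x*)/pi(x))
= min(1, 0.27/0.35)
= min(1, 0.7714) = 0.7714

0.7714


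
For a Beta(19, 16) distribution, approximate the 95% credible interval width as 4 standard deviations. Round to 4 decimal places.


Variance of Beta(a,b) = ab / ((a+b)^2 * (a+b+1))
= 19*16 / ((35)^2 * 36)
= 0.0069
SD = sqrt(0.0069) = 0.083
Width = 4 * SD = 0.3321

0.3321


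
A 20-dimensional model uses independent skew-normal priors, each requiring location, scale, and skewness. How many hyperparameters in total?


Per parameter: 3 (location, scale, and skewness).
Total = 20 * 3 = 60

60


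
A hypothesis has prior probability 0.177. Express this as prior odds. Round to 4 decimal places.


Odds = P(H) / P(not H) = 0.177 / 0.823
= 0.2151

0.2151


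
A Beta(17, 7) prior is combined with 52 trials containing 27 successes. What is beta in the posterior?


In conjugate updating:
beta_posterior = beta_prior + (n - k)
= 7 + (52 - 27)
= 7 + 25 = 32

32


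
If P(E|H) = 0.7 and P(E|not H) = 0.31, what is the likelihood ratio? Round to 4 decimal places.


Likelihood ratio = P(E|H) / P(E|not H)
= 0.7 / 0.31
= 2.2581

2.2581


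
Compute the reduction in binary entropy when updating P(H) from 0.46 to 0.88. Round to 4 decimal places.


H_before = -p*log2(p) - (1-p)*log2(1-p) for p=0.46: 0.9954
H_after for p=0.88: 0.5294
Reduction = 0.9954 - 0.5294 = 0.466

0.466


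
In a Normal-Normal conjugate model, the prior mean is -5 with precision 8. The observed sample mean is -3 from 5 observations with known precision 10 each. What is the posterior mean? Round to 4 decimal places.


Posterior precision = tau0 + n*tau = 8 + 5*10 = 58
Posterior mean = (tau0*mu0 + n*tau*xbar) / posterior_precision
= (8*-5 + 5*10*-3) / 58
= -190 / 58 = -3.2759

-3.2759


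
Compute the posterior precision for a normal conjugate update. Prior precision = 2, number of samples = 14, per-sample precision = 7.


tau_post = tau_0 + n * tau
= 2 + 14 * 7 = 100

100


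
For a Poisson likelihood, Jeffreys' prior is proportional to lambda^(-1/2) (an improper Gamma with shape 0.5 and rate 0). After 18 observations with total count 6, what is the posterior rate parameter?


Jeffreys' prior for Poisson is proportional to lambda^(-1/2).
Posterior is Gamma(0.5 + S, 0 + n) = Gamma(0.5 + 6, 18).
Posterior rate = 0 + n = 18

18.0


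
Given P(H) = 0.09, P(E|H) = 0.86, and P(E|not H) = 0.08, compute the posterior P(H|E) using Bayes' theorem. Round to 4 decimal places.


By Bayes' theorem: P(H|E) = P(E|H)*P(H) / P(E)
P(E) = P(E|H)*P(H) + P(E|not H)*P(not H)
P(E) = 0.86*0.09 + 0.08*0.91 = 0.1502
P(H|E) = 0.86*0.09 / 0.1502 = 0.5153

0.5153


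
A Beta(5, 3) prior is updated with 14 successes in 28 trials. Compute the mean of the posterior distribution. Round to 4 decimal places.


After update: Beta(19, 17)
Mean = 19 / (19 + 17) = 19 / 36
= 0.5278

0.5278


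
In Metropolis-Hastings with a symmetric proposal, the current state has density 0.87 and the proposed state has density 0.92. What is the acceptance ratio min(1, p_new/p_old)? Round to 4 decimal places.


Ratio = p_new / p_old = 0.92 / 0.87 = 1.0575
Acceptance = min(1, 1.0575) = 1.0

1.0


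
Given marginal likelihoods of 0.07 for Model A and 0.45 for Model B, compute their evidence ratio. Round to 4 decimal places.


Ratio = ML(A) / ML(B) = 0.07/0.45
= 0.1556

0.1556


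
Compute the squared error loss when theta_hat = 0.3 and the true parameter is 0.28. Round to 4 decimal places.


L = (theta_hat - theta_true)^2
= (0.3 - 0.28)^2
= 0.02^2 = 0.0004

0.0004


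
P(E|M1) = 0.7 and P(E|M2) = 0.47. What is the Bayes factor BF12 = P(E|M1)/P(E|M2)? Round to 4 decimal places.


Bayes factor BF12 = P(E|M1) / P(E|M2)
= 0.7 / 0.47
= 1.4894

1.4894


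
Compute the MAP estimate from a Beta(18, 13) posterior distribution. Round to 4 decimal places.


MAP = mode of Beta distribution
= (alpha - 1)/(alpha + beta - 2)
= (18-1)/(18+13-2)
= 17/29 = 0.5862

0.5862


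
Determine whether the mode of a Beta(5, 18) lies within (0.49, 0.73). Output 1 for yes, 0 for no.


First find the mode: (a-1)/(a+b-2) = 0.1905
Is 0.1905 in (0.49, 0.73)? 0

0


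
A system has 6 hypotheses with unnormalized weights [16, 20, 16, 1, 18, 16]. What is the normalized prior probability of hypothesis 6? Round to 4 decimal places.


The normalized prior is the weight divided by the total.
Total weight = 87
P(H6) = 16 / 87 = 0.1839

0.1839
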